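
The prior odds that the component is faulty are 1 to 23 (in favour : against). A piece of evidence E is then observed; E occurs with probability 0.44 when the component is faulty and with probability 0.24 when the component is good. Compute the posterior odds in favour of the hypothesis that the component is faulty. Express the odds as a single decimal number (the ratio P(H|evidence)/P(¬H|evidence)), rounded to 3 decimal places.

Posterior odds ≈ 0.080

Prior odds = 1/23 = 0.043478. In log-odds, ln(0.043478) = -3.1355.
Add log likelihood ratio: ln(1.8333) = 0.60614.
Posterior log-odds = -2.5294, so posterior odds = exp(-2.5294) = 0.079710.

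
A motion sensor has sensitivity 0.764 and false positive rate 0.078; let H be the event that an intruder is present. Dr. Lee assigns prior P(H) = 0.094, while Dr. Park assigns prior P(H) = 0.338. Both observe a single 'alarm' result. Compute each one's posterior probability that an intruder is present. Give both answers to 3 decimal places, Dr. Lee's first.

Dr. Lee: 0.504; Dr. Park: 0.833

P('+'|H) = 0.764, P('+'|¬H) = 0.078.
Dr. Lee: numerator 0.764·0.094 = 0.071816; evidence = 0.071816+0.078·0.906 = 0.14248; posterior = 0.504.
Dr. Park: numerator 0.764·0.338 = 0.25823; evidence = 0.25823+0.078·0.662 = 0.30987; posterior = 0.833.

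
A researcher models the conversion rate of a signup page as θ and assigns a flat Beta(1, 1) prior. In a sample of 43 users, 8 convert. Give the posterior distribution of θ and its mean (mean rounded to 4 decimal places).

Posterior: Beta(9, 36); mean ≈ 0.2000

Observing 8 successes and 35 failures updates Beta(1, 1) by adding the success and failure counts to the two shape parameters: α = 1+8 = 9, β = 1+35 = 36.
Posterior mean = α/(α+β) = 9/45 = 0.2000.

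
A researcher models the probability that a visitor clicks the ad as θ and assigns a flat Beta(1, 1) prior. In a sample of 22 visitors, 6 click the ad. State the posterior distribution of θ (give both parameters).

Posterior: Beta(7, 17)

Observing 6 successes and 16 failures updates Beta(1, 1) by adding the success and failure counts to the two shape parameters: α = 1+6 = 7, β = 1+16 = 17.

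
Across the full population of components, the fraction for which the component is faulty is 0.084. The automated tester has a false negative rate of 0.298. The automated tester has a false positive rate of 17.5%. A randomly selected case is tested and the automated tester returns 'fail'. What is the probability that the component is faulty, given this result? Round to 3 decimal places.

Write H for 'the component is faulty'. Prior odds H:¬H = 0.084/0.916 = 0.091703. For the 'fail' outcome, the likelihood ratio is 0.702/0.175 = 4.0114.
Posterior odds = 0.091703 × 4.0114 = 0.36786, so P(H|E) = 0.36786/(1+0.36786) = 0.269.

P(H | E) ≈ 0.269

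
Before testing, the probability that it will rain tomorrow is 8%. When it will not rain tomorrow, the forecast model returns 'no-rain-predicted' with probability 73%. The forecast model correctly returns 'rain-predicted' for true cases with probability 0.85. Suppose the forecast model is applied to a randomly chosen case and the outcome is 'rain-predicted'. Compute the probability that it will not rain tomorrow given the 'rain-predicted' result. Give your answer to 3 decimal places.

P(¬H | E) ≈ 0.785

Let H be the event that it will rain tomorrow. P(H) = 0.08, so P(¬H) = 0.92. With E the 'rain-predicted' result, P(E|H) = 0.85 and P(E|¬H) = 0.27.
P(E) = 0.85·0.08 + 0.27·0.92 = 0.068000 + 0.24840 = 0.31640.
By Bayes' theorem, P(H|E) = 0.068000 / 0.31640 = 0.215. Hence P(¬H|E) = 1 − 0.215 = 0.785.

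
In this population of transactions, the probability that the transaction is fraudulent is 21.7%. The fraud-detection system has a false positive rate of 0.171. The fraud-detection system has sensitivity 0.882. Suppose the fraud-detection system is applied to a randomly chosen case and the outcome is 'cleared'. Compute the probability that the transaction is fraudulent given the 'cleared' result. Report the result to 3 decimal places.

Let H be the event that the transaction is fraudulent. P(H) = 0.217, so P(¬H) = 0.783. With E the 'cleared' result, P(E|H) = 0.118 and P(E|¬H) = 0.829.
P(E) = 0.118·0.217 + 0.829·0.783 = 0.025606 + 0.64911 = 0.67471.
By Bayes' theorem, P(H|E) = 0.025606 / 0.67471 = 0.038.

P(H | E) ≈ 0.038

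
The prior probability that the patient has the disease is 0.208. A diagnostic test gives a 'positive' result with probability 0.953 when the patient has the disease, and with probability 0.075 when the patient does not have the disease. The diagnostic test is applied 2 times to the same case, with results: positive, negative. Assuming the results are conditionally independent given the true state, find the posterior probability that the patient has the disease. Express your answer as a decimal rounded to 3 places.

With H the event that the patient has the disease, the joint likelihood of the observed sequence is P(data|H) = 0.953·0.047 = 0.044791 and P(data|¬H) = 0.075·0.925 = 0.069375.
Bayes: P(H|data) = 0.208·0.044791 / (0.208·0.044791 + 0.792·0.069375) = 0.0093165/0.064262 = 0.1450.

Posterior P(H) ≈ 0.145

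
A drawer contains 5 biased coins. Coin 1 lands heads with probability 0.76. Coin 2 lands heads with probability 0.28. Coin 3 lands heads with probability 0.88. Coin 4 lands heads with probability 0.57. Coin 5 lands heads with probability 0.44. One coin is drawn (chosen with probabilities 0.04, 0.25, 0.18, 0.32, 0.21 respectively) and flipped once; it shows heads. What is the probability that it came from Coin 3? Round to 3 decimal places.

Posterior probability ≈ 0.297

P(heads|C1) = 0.76; P(heads|C2) = 0.28; P(heads|C3) = 0.88; P(heads|C4) = 0.57; P(heads|C5) = 0.44.
Prior × likelihood for each source: 0.04·0.76=0.03040, 0.25·0.28=0.07000, 0.18·0.88=0.1584, 0.32·0.57=0.1824, 0.21·0.44=0.09240. Summing gives P(heads) = 0.53360.
P(Coin 3 | heads) = 0.1584 / 0.53360 = 0.297.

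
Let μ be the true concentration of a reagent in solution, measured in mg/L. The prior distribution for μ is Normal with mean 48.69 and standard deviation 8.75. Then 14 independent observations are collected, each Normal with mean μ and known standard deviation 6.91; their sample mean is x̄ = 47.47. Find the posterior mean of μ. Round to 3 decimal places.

Posterior mean ≈ 47.522

Prior precision 1/τ₀² = 1/8.75² = 0.0130612; data precision n/σ² = 14/6.91² = 0.293205.
Posterior precision = 0.0130612 + 0.293205 = 0.306267.
Posterior mean = (0.0130612·48.69 + 0.293205·47.47) / 0.306267 = 47.522.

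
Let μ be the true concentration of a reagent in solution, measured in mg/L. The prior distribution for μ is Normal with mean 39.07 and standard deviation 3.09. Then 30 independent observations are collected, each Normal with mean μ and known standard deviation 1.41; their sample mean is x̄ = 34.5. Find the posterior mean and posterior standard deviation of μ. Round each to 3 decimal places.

Posterior mean ≈ 34.532; posterior SD ≈ 0.257

Prior precision 1/τ₀² = 1/3.09² = 0.104733; data precision n/σ² = 30/1.41² = 15.0898.
Posterior precision = 0.104733 + 15.0898 = 15.1945, giving posterior SD = 1/√15.1945 = 0.257.
Posterior mean = (0.104733·39.07 + 15.0898·34.5) / 15.1945 = 34.532.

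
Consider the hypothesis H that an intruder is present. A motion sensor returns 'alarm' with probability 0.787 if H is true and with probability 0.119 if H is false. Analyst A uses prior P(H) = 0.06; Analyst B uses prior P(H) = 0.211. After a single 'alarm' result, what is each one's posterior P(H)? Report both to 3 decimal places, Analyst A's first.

Analyst A: 0.297; Analyst B: 0.639

P('+'|H) = 0.787, P('+'|¬H) = 0.119.
Analyst A: numerator 0.787·0.06 = 0.047220; evidence = 0.047220+0.119·0.94 = 0.15908; posterior = 0.297.
Analyst B: numerator 0.787·0.211 = 0.16606; evidence = 0.16606+0.119·0.789 = 0.25995; posterior = 0.639.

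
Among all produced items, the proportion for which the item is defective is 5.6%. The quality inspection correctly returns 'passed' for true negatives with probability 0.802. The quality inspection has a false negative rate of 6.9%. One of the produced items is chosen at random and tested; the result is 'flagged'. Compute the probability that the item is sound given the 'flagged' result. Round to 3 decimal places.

Let H be the event that the item is defective. P(H) = 0.056, so P(¬H) = 0.944. With E the 'flagged' result, P(E|H) = 0.931 and P(E|¬H) = 0.198.
P(E) = 0.931·0.056 + 0.198·0.944 = 0.052136 + 0.18691 = 0.23905.
By Bayes' theorem, P(H|E) = 0.052136 / 0.23905 = 0.218. Hence P(¬H|E) = 1 − 0.218 = 0.782.

P(¬H | E) ≈ 0.782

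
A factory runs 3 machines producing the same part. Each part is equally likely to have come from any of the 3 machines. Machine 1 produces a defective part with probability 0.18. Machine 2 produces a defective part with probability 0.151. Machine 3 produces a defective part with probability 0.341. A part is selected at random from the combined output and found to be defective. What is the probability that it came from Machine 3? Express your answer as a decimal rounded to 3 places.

Posterior probability ≈ 0.507

Tabulate prior·likelihood by source: [1] prior 0.333333, lik 0.18, product 0.06000; [2] prior 0.333333, lik 0.151, product 0.05033; [3] prior 0.333333, lik 0.341, product 0.1137.
Normalizing constant = 0.22400; the posterior for Machine 3 is its product over the sum, 0.1137/0.22400 = 0.507.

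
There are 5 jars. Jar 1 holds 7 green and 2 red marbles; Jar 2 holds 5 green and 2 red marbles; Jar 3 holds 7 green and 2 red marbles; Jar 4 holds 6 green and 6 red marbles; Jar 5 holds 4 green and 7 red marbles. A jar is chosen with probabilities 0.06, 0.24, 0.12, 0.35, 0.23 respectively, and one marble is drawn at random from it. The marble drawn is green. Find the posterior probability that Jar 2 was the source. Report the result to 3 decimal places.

P(green|Jar 1) = 0.7778; P(green|Jar 2) = 0.7143; P(green|Jar 3) = 0.7778; P(green|Jar 4) = 0.5; P(green|Jar 5) = 0.3636.
Prior × likelihood for each source: 0.06·0.7778=0.04667, 0.24·0.7143=0.1714, 0.12·0.7778=0.09333, 0.35·0.5=0.1750, 0.23·0.3636=0.08364. Summing gives P(green) = 0.57006.
P(Jar 2 | green) = 0.1714 / 0.57006 = 0.301.

Posterior probability ≈ 0.301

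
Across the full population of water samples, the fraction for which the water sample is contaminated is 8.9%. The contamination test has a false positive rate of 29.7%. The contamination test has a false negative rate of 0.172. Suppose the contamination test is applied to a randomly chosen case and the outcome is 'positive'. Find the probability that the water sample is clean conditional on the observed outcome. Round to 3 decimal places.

Write H for 'the water sample is contaminated'. Prior odds H:¬H = 0.089/0.911 = 0.097695. For the 'positive' outcome, the likelihood ratio is 0.828/0.297 = 2.7879.
Posterior odds = 0.097695 × 2.7879 = 0.27236, so P(H|E) = 0.27236/(1+0.27236) = 0.214. Then P(¬H|E) = 1 − 0.214 = 0.786.

P(¬H | E) ≈ 0.786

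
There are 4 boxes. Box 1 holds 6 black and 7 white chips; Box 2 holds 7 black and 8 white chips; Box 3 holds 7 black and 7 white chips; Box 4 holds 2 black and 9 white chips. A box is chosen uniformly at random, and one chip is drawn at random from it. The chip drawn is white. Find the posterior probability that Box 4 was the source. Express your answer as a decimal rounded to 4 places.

Posterior probability ≈ 0.3423

Tabulate prior·likelihood by source: [1] prior 0.25, lik 0.5385, product 0.1346; [2] prior 0.25, lik 0.5333, product 0.1333; [3] prior 0.25, lik 0.5, product 0.1250; [4] prior 0.25, lik 0.8182, product 0.2045.
Normalizing constant = 0.59749; the posterior for Box 4 is its product over the sum, 0.2045/0.59749 = 0.3423.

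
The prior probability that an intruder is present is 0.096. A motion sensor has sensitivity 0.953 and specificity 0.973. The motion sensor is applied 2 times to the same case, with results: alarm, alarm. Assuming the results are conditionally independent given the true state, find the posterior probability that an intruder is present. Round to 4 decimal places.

Let H be the event that an intruder is present; start with P(H) = 0.096. P('alarm'|H) = 0.953, P('alarm'|¬H) = 0.027.
Update on result 1 ('alarm'): P(H) ← 0.953·0.0960 / (0.953·0.0960 + 0.027·0.9040) = 0.091488/0.11590 = 0.7894.
Update on result 2 ('alarm'): P(H) ← 0.953·0.7894 / (0.953·0.7894 + 0.027·0.2106) = 0.75230/0.75798 = 0.9925.

Posterior P(H) ≈ 0.9925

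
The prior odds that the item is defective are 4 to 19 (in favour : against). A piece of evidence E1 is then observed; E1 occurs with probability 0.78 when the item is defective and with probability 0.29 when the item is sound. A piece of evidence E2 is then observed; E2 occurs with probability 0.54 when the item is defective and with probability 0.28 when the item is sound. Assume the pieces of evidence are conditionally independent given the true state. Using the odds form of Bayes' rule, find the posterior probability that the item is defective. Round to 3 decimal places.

Posterior probability ≈ 0.522

Prior odds = 4/19 = 0.21053.
Likelihood ratio for E1 = 0.78/0.29 = 2.6897.
Likelihood ratio for E2 = 0.54/0.28 = 1.9286.
Posterior odds = prior odds × LR₁ × LR₂ = 1.0920.
Posterior probability = odds/(1+odds) = 1.0920/2.0920 = 0.522.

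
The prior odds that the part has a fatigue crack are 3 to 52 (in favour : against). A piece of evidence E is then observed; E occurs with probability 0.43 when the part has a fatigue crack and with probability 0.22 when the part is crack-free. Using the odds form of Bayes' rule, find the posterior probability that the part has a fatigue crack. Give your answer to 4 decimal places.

Posterior probability ≈ 0.1013

Prior odds = 3/52 = 0.057692.
Likelihood ratio for E = 0.43/0.22 = 1.9545.
Posterior odds = prior odds × LR = 0.11276.
Posterior probability = odds/(1+odds) = 0.11276/1.1128 = 0.1013.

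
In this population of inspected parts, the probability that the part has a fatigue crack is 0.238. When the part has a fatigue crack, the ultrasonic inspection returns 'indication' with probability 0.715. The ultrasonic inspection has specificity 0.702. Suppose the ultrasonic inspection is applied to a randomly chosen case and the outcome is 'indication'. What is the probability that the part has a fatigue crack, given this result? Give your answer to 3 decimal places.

P(H | E) ≈ 0.428

Let H be the event that the part has a fatigue crack. P(H) = 0.238, so P(¬H) = 0.762. With E the 'indication' result, P(E|H) = 0.715 and P(E|¬H) = 0.298.
P(E) = 0.715·0.238 + 0.298·0.762 = 0.17017 + 0.22708 = 0.39725.
By Bayes' theorem, P(H|E) = 0.17017 / 0.39725 = 0.428.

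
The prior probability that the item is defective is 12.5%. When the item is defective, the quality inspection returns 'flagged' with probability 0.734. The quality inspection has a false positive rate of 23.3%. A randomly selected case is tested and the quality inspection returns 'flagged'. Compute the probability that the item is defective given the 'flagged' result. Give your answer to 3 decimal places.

P(H | E) ≈ 0.310

Let H be the event that the item is defective. P(H) = 0.125, so P(¬H) = 0.875. With E the 'flagged' result, P(E|H) = 0.734 and P(E|¬H) = 0.233.
P(E) = 0.734·0.125 + 0.233·0.875 = 0.091750 + 0.20388 = 0.29563.
By Bayes' theorem, P(H|E) = 0.091750 / 0.29563 = 0.310.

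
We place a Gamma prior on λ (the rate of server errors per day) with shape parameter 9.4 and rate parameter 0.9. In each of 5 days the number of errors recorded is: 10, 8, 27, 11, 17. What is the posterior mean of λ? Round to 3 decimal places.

Total count ∑xᵢ = 73 over n = 5 days.
Gamma is conjugate to the Poisson likelihood: posterior is Gamma(shape = 9.4+73 = 82.4, rate = 0.9+5 = 5.9).
Posterior mean = shape/rate = 82.4/5.9 = 13.966.

Posterior mean ≈ 13.966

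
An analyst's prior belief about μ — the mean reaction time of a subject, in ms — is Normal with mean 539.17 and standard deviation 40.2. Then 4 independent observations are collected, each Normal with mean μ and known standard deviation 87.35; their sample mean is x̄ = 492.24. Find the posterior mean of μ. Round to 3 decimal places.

With known σ, the Normal prior is conjugate. Weight on the data is w = (n/σ²)/(n/σ² + 1/τ₀²) = 0.00052424/(0.00052424+0.00061880) = 0.45864.
Posterior mean = w·x̄ + (1−w)·μ₀ = 0.45864·492.24 + 0.54136·539.17 = 517.646.

Posterior mean ≈ 517.646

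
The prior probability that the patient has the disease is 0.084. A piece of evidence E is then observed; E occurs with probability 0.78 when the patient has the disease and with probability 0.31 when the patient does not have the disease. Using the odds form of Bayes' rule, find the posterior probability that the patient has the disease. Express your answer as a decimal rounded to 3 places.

Posterior probability ≈ 0.187

Prior odds = 0.084/(1−0.084) = 0.091703. In log-odds, ln(0.091703) = -2.3892.
Add log likelihood ratio: ln(2.5161) = 0.92272.
Posterior log-odds = -1.4665, so posterior odds = exp(-1.4665) = 0.23074. Converting, P(H|E) = 0.23074/1.2307 = 0.187.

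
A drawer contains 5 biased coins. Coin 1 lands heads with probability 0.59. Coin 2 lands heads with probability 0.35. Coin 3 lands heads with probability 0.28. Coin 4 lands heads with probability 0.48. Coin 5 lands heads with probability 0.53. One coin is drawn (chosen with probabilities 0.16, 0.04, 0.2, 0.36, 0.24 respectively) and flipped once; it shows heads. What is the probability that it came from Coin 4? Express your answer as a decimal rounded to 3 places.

Posterior probability ≈ 0.372

P(heads|C1) = 0.59; P(heads|C2) = 0.35; P(heads|C3) = 0.28; P(heads|C4) = 0.48; P(heads|C5) = 0.53.
Prior × likelihood for each source: 0.16·0.59=0.09440, 0.04·0.35=0.01400, 0.2·0.28=0.05600, 0.36·0.48=0.1728, 0.24·0.53=0.1272. Summing gives P(heads) = 0.46440.
P(Coin 4 | heads) = 0.1728 / 0.46440 = 0.372.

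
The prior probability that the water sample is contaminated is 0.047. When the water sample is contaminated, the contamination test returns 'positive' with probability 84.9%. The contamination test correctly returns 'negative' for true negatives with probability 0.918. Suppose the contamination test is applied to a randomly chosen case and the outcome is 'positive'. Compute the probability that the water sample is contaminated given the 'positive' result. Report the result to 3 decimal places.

P(H | E) ≈ 0.338

Let H be the event that the water sample is contaminated. P(H) = 0.047, so P(¬H) = 0.953. With E the 'positive' result, P(E|H) = 0.849 and P(E|¬H) = 0.082.
P(E) = 0.849·0.047 + 0.082·0.953 = 0.039903 + 0.078146 = 0.11805.
By Bayes' theorem, P(H|E) = 0.039903 / 0.11805 = 0.338.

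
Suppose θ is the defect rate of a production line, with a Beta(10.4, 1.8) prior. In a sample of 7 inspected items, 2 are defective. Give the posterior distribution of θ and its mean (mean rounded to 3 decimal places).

Posterior: Beta(12.4, 6.8); mean ≈ 0.646

The binomial likelihood is conjugate to the Beta prior: with 2 successes and 5 failures, the posterior is Beta(10.4+2, 1.8+5) = Beta(12.4, 6.8).
Posterior mean = α/(α+β) = 12.4/19.2 = 0.646.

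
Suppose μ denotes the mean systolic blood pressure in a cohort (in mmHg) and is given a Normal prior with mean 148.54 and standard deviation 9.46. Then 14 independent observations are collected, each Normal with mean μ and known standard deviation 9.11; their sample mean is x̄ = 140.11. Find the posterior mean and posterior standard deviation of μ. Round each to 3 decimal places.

Prior precision 1/τ₀² = 1/9.46² = 0.0111742; data precision n/σ² = 14/9.11² = 0.168691.
Posterior precision = 0.0111742 + 0.168691 = 0.179865, giving posterior SD = 1/√0.179865 = 2.358.
Posterior mean = (0.0111742·148.54 + 0.168691·140.11) / 0.179865 = 140.634.

Posterior mean ≈ 140.634; posterior SD ≈ 2.358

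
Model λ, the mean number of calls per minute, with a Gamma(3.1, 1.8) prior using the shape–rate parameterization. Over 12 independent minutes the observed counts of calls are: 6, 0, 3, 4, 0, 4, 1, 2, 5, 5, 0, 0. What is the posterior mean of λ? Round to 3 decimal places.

The Poisson likelihood adds the total count to the shape and the number of exposure periods to the rate. Here ∑xᵢ = 30 and n = 12, so shape 3.1→33.1 and rate 1.8→13.8.
Posterior mean = shape/rate = 33.1/13.8 = 2.399.

Posterior mean ≈ 2.399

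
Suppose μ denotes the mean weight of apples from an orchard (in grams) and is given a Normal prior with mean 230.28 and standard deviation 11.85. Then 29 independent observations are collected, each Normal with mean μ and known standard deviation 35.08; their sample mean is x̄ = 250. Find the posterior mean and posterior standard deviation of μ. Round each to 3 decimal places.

With known σ, the Normal prior is conjugate. Weight on the data is w = (n/σ²)/(n/σ² + 1/τ₀²) = 0.0235656/(0.0235656+0.00712137) = 0.76794.
Posterior mean = w·x̄ + (1−w)·μ₀ = 0.76794·250 + 0.23206·230.28 = 245.424. Posterior variance = 1/(0.0235656+0.00712137) = 32.5871, so SD = 5.709.

Posterior mean ≈ 245.424; posterior SD ≈ 5.709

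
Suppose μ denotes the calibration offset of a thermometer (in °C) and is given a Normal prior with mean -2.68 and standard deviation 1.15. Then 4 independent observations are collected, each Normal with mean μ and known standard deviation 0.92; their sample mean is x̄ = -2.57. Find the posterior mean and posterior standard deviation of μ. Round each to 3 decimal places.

Posterior mean ≈ -2.585; posterior SD ≈ 0.427

Prior precision 1/τ₀² = 1/1.15² = 0.756144; data precision n/σ² = 4/0.92² = 4.72590.
Posterior precision = 0.756144 + 4.72590 = 5.48204, giving posterior SD = 1/√5.48204 = 0.427.
Posterior mean = (0.756144·-2.68 + 4.72590·-2.57) / 5.48204 = -2.585.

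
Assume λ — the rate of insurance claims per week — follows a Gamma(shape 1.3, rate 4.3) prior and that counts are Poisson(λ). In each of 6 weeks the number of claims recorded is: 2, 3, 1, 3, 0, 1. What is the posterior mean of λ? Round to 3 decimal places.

Posterior mean ≈ 1.097

The Poisson likelihood adds the total count to the shape and the number of exposure periods to the rate. Here ∑xᵢ = 10 and n = 6, so shape 1.3→11.3 and rate 4.3→10.3.
Posterior mean = shape/rate = 11.3/10.3 = 1.097.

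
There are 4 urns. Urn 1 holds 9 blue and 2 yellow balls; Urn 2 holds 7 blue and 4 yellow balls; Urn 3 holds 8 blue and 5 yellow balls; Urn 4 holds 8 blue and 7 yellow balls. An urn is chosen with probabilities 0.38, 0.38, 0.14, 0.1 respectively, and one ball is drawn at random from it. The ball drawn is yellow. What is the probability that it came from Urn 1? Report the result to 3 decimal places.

Posterior probability ≈ 0.224

P(yellow|Urn 1) = 0.1818; P(yellow|Urn 2) = 0.3636; P(yellow|Urn 3) = 0.3846; P(yellow|Urn 4) = 0.4667.
Prior × likelihood for each source: 0.38·0.1818=0.06909, 0.38·0.3636=0.1382, 0.14·0.3846=0.05385, 0.1·0.4667=0.04667. Summing gives P(yellow) = 0.30779.
P(Urn 1 | yellow) = 0.06909 / 0.30779 = 0.224.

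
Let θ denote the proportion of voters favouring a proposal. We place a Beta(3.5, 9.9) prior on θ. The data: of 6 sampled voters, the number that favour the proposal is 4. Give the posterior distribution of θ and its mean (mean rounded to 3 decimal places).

Observing 4 successes and 2 failures updates Beta(3.5, 9.9) by adding the success and failure counts to the two shape parameters: α = 3.5+4 = 7.5, β = 9.9+2 = 11.9.
Posterior mean = α/(α+β) = 7.5/19.4 = 0.387.

Posterior: Beta(7.5, 11.9); mean ≈ 0.387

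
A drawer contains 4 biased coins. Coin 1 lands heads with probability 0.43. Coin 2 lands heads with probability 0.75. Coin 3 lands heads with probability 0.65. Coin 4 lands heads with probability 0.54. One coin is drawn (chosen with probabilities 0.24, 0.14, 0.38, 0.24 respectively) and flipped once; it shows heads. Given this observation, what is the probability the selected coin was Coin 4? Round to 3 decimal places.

Tabulate prior·likelihood by source: [1] prior 0.24, lik 0.43, product 0.1032; [2] prior 0.14, lik 0.75, product 0.1050; [3] prior 0.38, lik 0.65, product 0.2470; [4] prior 0.24, lik 0.54, product 0.1296.
Normalizing constant = 0.58480; the posterior for Coin 4 is its product over the sum, 0.1296/0.58480 = 0.222.

Posterior probability ≈ 0.222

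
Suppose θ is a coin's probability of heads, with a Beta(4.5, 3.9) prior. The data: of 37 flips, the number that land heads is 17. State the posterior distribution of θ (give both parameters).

Observing 17 successes and 20 failures updates Beta(4.5, 3.9) by adding the success and failure counts to the two shape parameters: α = 4.5+17 = 21.5, β = 3.9+20 = 23.9.

Posterior: Beta(21.5, 23.9)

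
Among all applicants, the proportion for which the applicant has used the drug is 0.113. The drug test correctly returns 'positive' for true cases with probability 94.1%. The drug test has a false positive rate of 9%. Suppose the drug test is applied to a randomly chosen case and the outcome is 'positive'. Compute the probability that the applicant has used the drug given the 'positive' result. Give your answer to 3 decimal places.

P(H | E) ≈ 0.571

Let H be the event that the applicant has used the drug. P(H) = 0.113, so P(¬H) = 0.887. With E the 'positive' result, P(E|H) = 0.941 and P(E|¬H) = 0.09.
P(E) = 0.941·0.113 + 0.09·0.887 = 0.10633 + 0.079830 = 0.18616.
By Bayes' theorem, P(H|E) = 0.10633 / 0.18616 = 0.571.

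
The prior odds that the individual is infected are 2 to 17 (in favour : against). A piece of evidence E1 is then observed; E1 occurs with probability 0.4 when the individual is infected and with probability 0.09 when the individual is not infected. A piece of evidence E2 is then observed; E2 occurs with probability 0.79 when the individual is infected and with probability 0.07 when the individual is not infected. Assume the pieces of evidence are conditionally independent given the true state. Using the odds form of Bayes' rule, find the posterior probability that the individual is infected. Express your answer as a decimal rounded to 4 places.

Prior odds = 2/17 = 0.11765.
Likelihood ratio for E1 = 0.4/0.09 = 4.4444.
Likelihood ratio for E2 = 0.79/0.07 = 11.286.
Posterior odds = prior odds × LR₁ × LR₂ = 5.9010.
Posterior probability = odds/(1+odds) = 5.9010/6.9010 = 0.8551.

Posterior probability ≈ 0.8551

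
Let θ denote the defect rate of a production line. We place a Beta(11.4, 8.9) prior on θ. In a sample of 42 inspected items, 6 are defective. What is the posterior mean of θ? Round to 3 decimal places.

Observing 6 successes and 36 failures updates Beta(11.4, 8.9) by adding the success and failure counts to the two shape parameters: α = 11.4+6 = 17.4, β = 8.9+36 = 44.9.
E[θ | data] = 17.4/(17.4+44.9) = 0.279.

Posterior mean ≈ 0.279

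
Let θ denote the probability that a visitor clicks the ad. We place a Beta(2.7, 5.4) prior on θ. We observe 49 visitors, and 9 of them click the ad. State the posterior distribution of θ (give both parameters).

Posterior: Beta(11.7, 45.4)

The binomial likelihood is conjugate to the Beta prior: with 9 successes and 40 failures, the posterior is Beta(2.7+9, 5.4+40) = Beta(11.7, 45.4).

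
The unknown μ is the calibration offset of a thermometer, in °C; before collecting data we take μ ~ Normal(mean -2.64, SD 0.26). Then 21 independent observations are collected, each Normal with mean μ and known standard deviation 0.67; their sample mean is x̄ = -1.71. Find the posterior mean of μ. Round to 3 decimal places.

With known σ, the Normal prior is conjugate. Weight on the data is w = (n/σ²)/(n/σ² + 1/τ₀²) = 46.7810/(46.7810+14.7929) = 0.75975.
Posterior mean = w·x̄ + (1−w)·μ₀ = 0.75975·-1.71 + 0.24025·-2.64 = -1.933.

Posterior mean ≈ -1.933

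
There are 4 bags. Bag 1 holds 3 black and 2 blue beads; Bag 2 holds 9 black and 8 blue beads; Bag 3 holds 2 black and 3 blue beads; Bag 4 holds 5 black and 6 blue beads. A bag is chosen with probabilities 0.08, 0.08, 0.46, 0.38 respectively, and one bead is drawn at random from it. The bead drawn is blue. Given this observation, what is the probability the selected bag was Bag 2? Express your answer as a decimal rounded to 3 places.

Posterior probability ≈ 0.068

P(blue|Bag 1) = 0.4; P(blue|Bag 2) = 0.4706; P(blue|Bag 3) = 0.6; P(blue|Bag 4) = 0.5455.
Prior × likelihood for each source: 0.08·0.4=0.03200, 0.08·0.4706=0.03765, 0.46·0.6=0.2760, 0.38·0.5455=0.2073. Summing gives P(blue) = 0.55292.
P(Bag 2 | blue) = 0.03765 / 0.55292 = 0.068.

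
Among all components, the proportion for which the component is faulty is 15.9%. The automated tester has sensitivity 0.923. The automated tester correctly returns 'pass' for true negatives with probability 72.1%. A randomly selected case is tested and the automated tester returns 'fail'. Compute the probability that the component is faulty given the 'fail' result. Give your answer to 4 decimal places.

P(H | E) ≈ 0.3848

Write H for 'the component is faulty'. Prior odds H:¬H = 0.159/0.841 = 0.18906. For the 'fail' outcome, the likelihood ratio is 0.923/0.279 = 3.3082.
Posterior odds = 0.18906 × 3.3082 = 0.62546, so P(H|E) = 0.62546/(1+0.62546) = 0.3848.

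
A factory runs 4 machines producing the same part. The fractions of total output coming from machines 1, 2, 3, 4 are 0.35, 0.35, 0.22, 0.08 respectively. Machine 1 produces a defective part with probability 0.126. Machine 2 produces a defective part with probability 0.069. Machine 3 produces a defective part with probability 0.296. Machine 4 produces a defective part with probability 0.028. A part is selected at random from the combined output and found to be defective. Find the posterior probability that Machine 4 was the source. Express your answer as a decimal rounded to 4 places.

Posterior probability ≈ 0.0165

Tabulate prior·likelihood by source: [1] prior 0.35, lik 0.126, product 0.04410; [2] prior 0.35, lik 0.069, product 0.02415; [3] prior 0.22, lik 0.296, product 0.06512; [4] prior 0.08, lik 0.028, product 0.002240.
Normalizing constant = 0.13561; the posterior for Machine 4 is its product over the sum, 0.002240/0.13561 = 0.0165.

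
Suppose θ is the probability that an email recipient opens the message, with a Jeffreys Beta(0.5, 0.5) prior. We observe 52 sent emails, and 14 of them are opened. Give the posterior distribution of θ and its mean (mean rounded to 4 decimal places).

Observing 14 successes and 38 failures updates Beta(0.5, 0.5) by adding the success and failure counts to the two shape parameters: α = 0.5+14 = 14.5, β = 0.5+38 = 38.5.
E[θ | data] = 14.5/(14.5+38.5) = 0.2736.

Posterior: Beta(14.5, 38.5); mean ≈ 0.2736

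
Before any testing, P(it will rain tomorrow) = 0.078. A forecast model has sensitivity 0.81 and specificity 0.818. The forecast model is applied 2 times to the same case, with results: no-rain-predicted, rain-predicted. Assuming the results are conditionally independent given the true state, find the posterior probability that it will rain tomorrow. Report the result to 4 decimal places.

With H the event that it will rain tomorrow, the joint likelihood of the observed sequence is P(data|H) = 0.19·0.81 = 0.15390 and P(data|¬H) = 0.818·0.182 = 0.14888.
Bayes: P(H|data) = 0.078·0.15390 / (0.078·0.15390 + 0.922·0.14888) = 0.012004/0.14927 = 0.0804.

Posterior P(H) ≈ 0.0804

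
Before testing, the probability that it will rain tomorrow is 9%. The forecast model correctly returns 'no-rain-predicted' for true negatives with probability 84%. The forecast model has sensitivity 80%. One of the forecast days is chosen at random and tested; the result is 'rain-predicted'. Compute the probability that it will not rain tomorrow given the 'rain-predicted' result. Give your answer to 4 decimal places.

Write H for 'it will rain tomorrow'. Prior odds H:¬H = 0.09/0.91 = 0.098901. For the 'rain-predicted' outcome, the likelihood ratio is 0.8/0.16 = 5.0000.
Posterior odds = 0.098901 × 5.0000 = 0.49451, so P(H|E) = 0.49451/(1+0.49451) = 0.3309. Then P(¬H|E) = 1 − 0.3309 = 0.6691.

P(¬H | E) ≈ 0.6691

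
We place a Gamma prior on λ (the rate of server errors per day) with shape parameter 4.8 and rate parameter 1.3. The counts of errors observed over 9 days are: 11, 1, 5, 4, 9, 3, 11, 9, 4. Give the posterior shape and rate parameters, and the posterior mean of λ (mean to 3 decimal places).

The Poisson likelihood adds the total count to the shape and the number of exposure periods to the rate. Here ∑xᵢ = 57 and n = 9, so shape 4.8→61.8 and rate 1.3→10.3.
Posterior mean = shape/rate = 61.8/10.3 = 6.000.

Posterior: Gamma(shape=61.8, rate=10.3); mean ≈ 6.000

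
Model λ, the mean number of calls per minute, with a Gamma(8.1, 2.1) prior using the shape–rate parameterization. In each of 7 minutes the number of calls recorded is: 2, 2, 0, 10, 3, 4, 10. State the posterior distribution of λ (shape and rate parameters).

Posterior: Gamma(shape=39.1, rate=9.1)

The Poisson likelihood adds the total count to the shape and the number of exposure periods to the rate. Here ∑xᵢ = 31 and n = 7, so shape 8.1→39.1 and rate 2.1→9.1.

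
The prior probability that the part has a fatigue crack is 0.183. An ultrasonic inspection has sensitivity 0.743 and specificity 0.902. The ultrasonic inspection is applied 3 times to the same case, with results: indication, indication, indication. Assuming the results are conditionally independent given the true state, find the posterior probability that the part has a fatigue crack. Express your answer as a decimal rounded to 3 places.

Let H be the event that the part has a fatigue crack; start with P(H) = 0.183. P('indication'|H) = 0.743, P('indication'|¬H) = 0.098.
Update on result 1 ('indication'): P(H) ← 0.743·0.1830 / (0.743·0.1830 + 0.098·0.8170) = 0.13597/0.21604 = 0.6294.
Update on result 2 ('indication'): P(H) ← 0.743·0.6294 / (0.743·0.6294 + 0.098·0.3706) = 0.46763/0.50395 = 0.9279.
Update on result 3 ('indication'): P(H) ← 0.743·0.9279 / (0.743·0.9279 + 0.098·0.0721) = 0.68945/0.69651 = 0.9899.

Posterior P(H) ≈ 0.990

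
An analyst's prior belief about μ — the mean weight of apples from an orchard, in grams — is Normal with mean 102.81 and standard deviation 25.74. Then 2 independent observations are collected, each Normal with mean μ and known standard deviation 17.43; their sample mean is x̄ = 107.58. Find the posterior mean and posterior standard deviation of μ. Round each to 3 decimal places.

With known σ, the Normal prior is conjugate. Weight on the data is w = (n/σ²)/(n/σ² + 1/τ₀²) = 0.00658317/(0.00658317+0.00150933) = 0.81349.
Posterior mean = w·x̄ + (1−w)·μ₀ = 0.81349·107.58 + 0.18651·102.81 = 106.690. Posterior variance = 1/(0.00658317+0.00150933) = 123.571, so SD = 11.116.

Posterior mean ≈ 106.690; posterior SD ≈ 11.116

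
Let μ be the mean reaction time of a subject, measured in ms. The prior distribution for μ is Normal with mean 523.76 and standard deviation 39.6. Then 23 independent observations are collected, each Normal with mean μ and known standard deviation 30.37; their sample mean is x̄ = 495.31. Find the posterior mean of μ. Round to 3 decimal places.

Posterior mean ≈ 496.019

Prior precision 1/τ₀² = 1/39.6² = 0.00063769; data precision n/σ² = 23/30.37² = 0.0249367.
Posterior precision = 0.00063769 + 0.0249367 = 0.0255743.
Posterior mean = (0.00063769·523.76 + 0.0249367·495.31) / 0.0255743 = 496.019.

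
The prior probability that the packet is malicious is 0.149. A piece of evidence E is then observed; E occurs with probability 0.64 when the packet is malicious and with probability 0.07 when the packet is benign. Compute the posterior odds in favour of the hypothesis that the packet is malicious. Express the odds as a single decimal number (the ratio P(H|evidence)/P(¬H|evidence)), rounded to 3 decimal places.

Posterior odds ≈ 1.601

Prior odds = 0.149/(1−0.149) = 0.17509. In log-odds, ln(0.17509) = -1.7425.
Add log likelihood ratio: ln(9.1429) = 2.2130.
Posterior log-odds = 0.47051, so posterior odds = exp(0.47051) = 1.6008.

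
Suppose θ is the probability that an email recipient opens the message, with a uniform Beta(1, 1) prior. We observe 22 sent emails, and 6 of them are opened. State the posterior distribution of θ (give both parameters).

Posterior: Beta(7, 17)

The binomial likelihood is conjugate to the Beta prior: with 6 successes and 16 failures, the posterior is Beta(1+6, 1+16) = Beta(7, 17).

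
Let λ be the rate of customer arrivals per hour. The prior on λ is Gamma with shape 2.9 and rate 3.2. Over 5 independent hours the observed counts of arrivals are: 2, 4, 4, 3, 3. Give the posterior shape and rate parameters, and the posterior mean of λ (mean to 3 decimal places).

Posterior: Gamma(shape=18.9, rate=8.2); mean ≈ 2.305

Total count ∑xᵢ = 16 over n = 5 hours.
Gamma is conjugate to the Poisson likelihood: posterior is Gamma(shape = 2.9+16 = 18.9, rate = 3.2+5 = 8.2).
Posterior mean = shape/rate = 18.9/8.2 = 2.305.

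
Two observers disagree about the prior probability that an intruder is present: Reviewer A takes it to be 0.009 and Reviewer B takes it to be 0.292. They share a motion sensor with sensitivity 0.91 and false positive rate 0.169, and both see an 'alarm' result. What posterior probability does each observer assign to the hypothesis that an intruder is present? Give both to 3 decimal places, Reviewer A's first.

Reviewer A: 0.047; Reviewer B: 0.690

The likelihood ratio for an 'alarm' result is 0.91/0.169 = 5.3846.
Reviewer A: prior odds 0.009/0.991 = 0.0090817; posterior odds 0.048902; posterior probability 0.047.
Reviewer B: prior odds 0.292/0.708 = 0.41243; posterior odds 2.2208; posterior probability 0.690.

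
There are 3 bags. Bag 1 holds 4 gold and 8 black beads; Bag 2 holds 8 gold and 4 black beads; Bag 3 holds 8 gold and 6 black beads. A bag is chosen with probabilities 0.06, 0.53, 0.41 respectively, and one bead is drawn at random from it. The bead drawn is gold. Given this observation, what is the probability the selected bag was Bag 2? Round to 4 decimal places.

Posterior probability ≈ 0.5815

P(gold|Bag 1) = 0.3333; P(gold|Bag 2) = 0.6667; P(gold|Bag 3) = 0.5714.
Prior × likelihood for each source: 0.06·0.3333=0.02000, 0.53·0.6667=0.3533, 0.41·0.5714=0.2343. Summing gives P(gold) = 0.60762.
P(Bag 2 | gold) = 0.3533 / 0.60762 = 0.5815.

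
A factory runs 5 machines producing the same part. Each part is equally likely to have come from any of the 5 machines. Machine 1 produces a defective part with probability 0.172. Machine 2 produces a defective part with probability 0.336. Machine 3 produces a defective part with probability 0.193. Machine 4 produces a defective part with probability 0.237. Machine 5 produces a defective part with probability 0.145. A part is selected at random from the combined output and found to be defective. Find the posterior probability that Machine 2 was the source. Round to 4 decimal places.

Posterior probability ≈ 0.3102

P(defective|M1) = 0.172; P(defective|M2) = 0.336; P(defective|M3) = 0.193; P(defective|M4) = 0.237; P(defective|M5) = 0.145.
Prior × likelihood for each source: 0.2·0.172=0.03440, 0.2·0.336=0.06720, 0.2·0.193=0.03860, 0.2·0.237=0.04740, 0.2·0.145=0.02900. Summing gives P(defective) = 0.21660.
P(Machine 2 | defective) = 0.06720 / 0.21660 = 0.3102.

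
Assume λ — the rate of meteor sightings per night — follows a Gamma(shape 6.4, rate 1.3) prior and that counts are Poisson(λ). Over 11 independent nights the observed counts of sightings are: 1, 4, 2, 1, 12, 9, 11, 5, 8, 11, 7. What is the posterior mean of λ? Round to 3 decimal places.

Posterior mean ≈ 6.293

The Poisson likelihood adds the total count to the shape and the number of exposure periods to the rate. Here ∑xᵢ = 71 and n = 11, so shape 6.4→77.4 and rate 1.3→12.3.
Posterior mean = shape/rate = 77.4/12.3 = 6.293.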